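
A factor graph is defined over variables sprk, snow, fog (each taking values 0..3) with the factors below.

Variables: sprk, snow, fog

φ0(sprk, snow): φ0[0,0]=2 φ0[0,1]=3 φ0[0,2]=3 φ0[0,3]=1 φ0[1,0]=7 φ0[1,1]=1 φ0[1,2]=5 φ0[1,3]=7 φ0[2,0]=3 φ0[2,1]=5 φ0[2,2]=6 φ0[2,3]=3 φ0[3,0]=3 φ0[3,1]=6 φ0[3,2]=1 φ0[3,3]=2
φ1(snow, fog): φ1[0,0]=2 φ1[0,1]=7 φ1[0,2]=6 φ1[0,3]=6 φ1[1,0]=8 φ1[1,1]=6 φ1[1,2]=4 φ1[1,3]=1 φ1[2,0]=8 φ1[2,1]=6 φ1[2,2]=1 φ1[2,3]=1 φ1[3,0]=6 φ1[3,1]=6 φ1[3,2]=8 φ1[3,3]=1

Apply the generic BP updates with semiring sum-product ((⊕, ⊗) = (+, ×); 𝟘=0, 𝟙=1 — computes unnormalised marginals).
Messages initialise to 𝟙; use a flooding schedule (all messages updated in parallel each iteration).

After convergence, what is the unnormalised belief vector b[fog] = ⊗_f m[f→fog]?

b[fog] = [348, 363, 269, 133]

init: all messages = 𝟙 over 4 values
r1 m[φ0→sprk] = [9, 20, 17, 12]
r1 m[φ0→snow] = [15, 15, 15, 13]
r1 m[φ1→snow] = [21, 19, 16, 21]
r1 m[φ1→fog] = [24, 25, 19, 9]
r1 m[sprk→φ0] = [1, 1, 1, 1]
r1 m[snow→φ0] = [1, 1, 1, 1]
r1 m[snow→φ1] = [1, 1, 1, 1]
r1 m[fog→φ1] = [1, 1, 1, 1]
r2 m[φ0→sprk] = [9, 20, 17, 12]
r2 m[φ0→snow] = [15, 15, 15, 13]
r2 m[φ1→snow] = [21, 19, 16, 21]
r2 m[φ1→fog] = [24, 25, 19, 9]
r2 m[sprk→φ0] = [1, 1, 1, 1]
r2 m[snow→φ0] = [21, 19, 16, 21]
r2 m[snow→φ1] = [15, 15, 15, 13]
r2 m[fog→φ1] = [1, 1, 1, 1]
r3 m[φ0→sprk] = [168, 393, 317, 235]
r3 m[φ0→snow] = [15, 15, 15, 13]
r3 m[φ1→snow] = [21, 19, 16, 21]
r3 m[φ1→fog] = [348, 363, 269, 133]
r3 m[sprk→φ0] = [1, 1, 1, 1]
r3 m[snow→φ0] = [21, 19, 16, 21]
r3 m[snow→φ1] = [15, 15, 15, 13]
r3 m[fog→φ1] = [1, 1, 1, 1]
r4 m[φ0→sprk] = [168, 393, 317, 235]
r4 m[φ0→snow] = [15, 15, 15, 13]
r4 m[φ1→snow] = [21, 19, 16, 21]
r4 m[φ1→fog] = [348, 363, 269, 133]
r4 m[sprk→φ0] = [1, 1, 1, 1]
r4 m[snow→φ0] = [21, 19, 16, 21]
r4 m[snow→φ1] = [15, 15, 15, 13]
r4 m[fog→φ1] = [1, 1, 1, 1]
fixed point reached at round 4
b[fog] = ⊗ incoming = [348, 363, 269, 133]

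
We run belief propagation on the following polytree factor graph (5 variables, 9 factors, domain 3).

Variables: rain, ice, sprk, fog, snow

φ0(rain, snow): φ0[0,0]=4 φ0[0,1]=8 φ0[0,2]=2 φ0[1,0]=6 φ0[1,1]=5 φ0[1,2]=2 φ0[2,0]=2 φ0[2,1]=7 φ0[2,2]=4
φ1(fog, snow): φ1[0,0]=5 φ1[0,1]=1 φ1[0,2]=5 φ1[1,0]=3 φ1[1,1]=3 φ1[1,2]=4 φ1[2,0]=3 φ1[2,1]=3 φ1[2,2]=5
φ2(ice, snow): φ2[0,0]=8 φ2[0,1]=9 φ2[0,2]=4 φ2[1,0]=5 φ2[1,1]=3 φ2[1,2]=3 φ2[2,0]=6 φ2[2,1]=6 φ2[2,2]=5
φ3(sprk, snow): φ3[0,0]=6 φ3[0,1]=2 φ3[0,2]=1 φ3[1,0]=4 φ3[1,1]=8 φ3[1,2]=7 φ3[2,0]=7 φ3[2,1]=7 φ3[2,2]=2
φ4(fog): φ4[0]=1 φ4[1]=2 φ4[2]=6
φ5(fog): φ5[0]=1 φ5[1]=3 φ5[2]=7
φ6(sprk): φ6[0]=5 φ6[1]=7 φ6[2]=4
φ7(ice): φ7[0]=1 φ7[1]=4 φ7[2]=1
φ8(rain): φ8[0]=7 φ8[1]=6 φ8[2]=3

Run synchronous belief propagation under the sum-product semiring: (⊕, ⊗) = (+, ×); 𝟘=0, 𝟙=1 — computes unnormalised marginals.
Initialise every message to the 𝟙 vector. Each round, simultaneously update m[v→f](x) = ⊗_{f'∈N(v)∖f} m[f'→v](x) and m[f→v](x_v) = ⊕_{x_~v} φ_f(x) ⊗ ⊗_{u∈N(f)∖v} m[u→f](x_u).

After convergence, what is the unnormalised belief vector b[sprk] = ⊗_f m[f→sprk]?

b[sprk] = [15781260, 42733418, 23184476]

init: all messages = 𝟙 over 3 values
r1 m[φ0→rain] = [14, 13, 13]
r1 m[φ0→snow] = [12, 20, 8]
r1 m[φ1→fog] = [11, 10, 11]
r1 m[φ1→snow] = [11, 7, 14]
r1 m[φ2→ice] = [21, 11, 17]
r1 m[φ2→snow] = [19, 18, 12]
r1 m[φ3→sprk] = [9, 19, 16]
r1 m[φ3→snow] = [17, 17, 10]
r1 m[φ4→fog] = [1, 2, 6]
r1 m[φ5→fog] = [1, 3, 7]
r1 m[φ6→sprk] = [5, 7, 4]
r1 m[φ7→ice] = [1, 4, 1]
r1 m[φ8→rain] = [7, 6, 3]
r1 m[rain→φ0] = [1, 1, 1]
r1 m[rain→φ8] = [1, 1, 1]
r1 m[ice→φ2] = [1, 1, 1]
r1 m[ice→φ7] = [1, 1, 1]
r1 m[sprk→φ3] = [1, 1, 1]
r1 m[sprk→φ6] = [1, 1, 1]
r1 m[fog→φ1] = [1, 1, 1]
r1 m[fog→φ4] = [1, 1, 1]
r1 m[fog→φ5] = [1, 1, 1]
r1 m[snow→φ0] = [1, 1, 1]
r1 m[snow→φ1] = [1, 1, 1]
r1 m[snow→φ2] = [1, 1, 1]
r1 m[snow→φ3] = [1, 1, 1]
r2 m[φ0→rain] = [14, 13, 13]
r2 m[φ0→snow] = [12, 20, 8]
r2 m[φ1→fog] = [11, 10, 11]
r2 m[φ1→snow] = [11, 7, 14]
r2 m[φ2→ice] = [21, 11, 17]
r2 m[φ2→snow] = [19, 18, 12]
r2 m[φ3→sprk] = [9, 19, 16]
r2 m[φ3→snow] = [17, 17, 10]
r2 m[φ4→fog] = [1, 2, 6]
r2 m[φ5→fog] = [1, 3, 7]
r2 m[φ6→sprk] = [5, 7, 4]
r2 m[φ7→ice] = [1, 4, 1]
r2 m[φ8→rain] = [7, 6, 3]
r2 m[rain→φ0] = [7, 6, 3]
r2 m[rain→φ8] = [14, 13, 13]
r2 m[ice→φ2] = [1, 4, 1]
r2 m[ice→φ7] = [21, 11, 17]
r2 m[sprk→φ3] = [5, 7, 4]
r2 m[sprk→φ6] = [9, 19, 16]
r2 m[fog→φ1] = [1, 6, 42]
r2 m[fog→φ4] = [11, 30, 77]
r2 m[fog→φ5] = [11, 20, 66]
r2 m[snow→φ0] = [3553, 2142, 1680]
r2 m[snow→φ1] = [3876, 6120, 960]
r2 m[snow→φ2] = [2244, 2380, 1120]
r2 m[snow→φ3] = [2508, 2520, 1344]
r3 m[φ0→rain] = [34708, 35388, 28820]
r3 m[φ0→snow] = [70, 107, 38]
r3 m[φ1→fog] = [30300, 33828, 34788]
r3 m[φ1→snow] = [149, 145, 239]
r3 m[φ2→ice] = [43852, 21720, 33344]
r3 m[φ2→snow] = [34, 27, 21]
r3 m[φ3→sprk] = [21432, 39600, 37884]
r3 m[φ3→snow] = [86, 94, 62]
r3 m[φ4→fog] = [1, 2, 6]
r3 m[φ5→fog] = [1, 3, 7]
r3 m[φ6→sprk] = [5, 7, 4]
r3 m[φ7→ice] = [1, 4, 1]
r3 m[φ8→rain] = [7, 6, 3]
r3 m[rain→φ0] = [7, 6, 3]
r3 m[rain→φ8] = [14, 13, 13]
r3 m[ice→φ2] = [1, 4, 1]
r3 m[ice→φ7] = [21, 11, 17]
r3 m[sprk→φ3] = [5, 7, 4]
r3 m[sprk→φ6] = [9, 19, 16]
r3 m[fog→φ1] = [1, 6, 42]
r3 m[fog→φ4] = [11, 30, 77]
r3 m[fog→φ5] = [11, 20, 66]
r3 m[snow→φ0] = [3553, 2142, 1680]
r3 m[snow→φ1] = [3876, 6120, 960]
r3 m[snow→φ2] = [2244, 2380, 1120]
r3 m[snow→φ3] = [2508, 2520, 1344]
r4 m[φ0→rain] = [34708, 35388, 28820]
r4 m[φ0→snow] = [70, 107, 38]
r4 m[φ1→fog] = [30300, 33828, 34788]
r4 m[φ1→snow] = [149, 145, 239]
r4 m[φ2→ice] = [43852, 21720, 33344]
r4 m[φ2→snow] = [34, 27, 21]
r4 m[φ3→sprk] = [21432, 39600, 37884]
r4 m[φ3→snow] = [86, 94, 62]
r4 m[φ4→fog] = [1, 2, 6]
r4 m[φ5→fog] = [1, 3, 7]
r4 m[φ6→sprk] = [5, 7, 4]
r4 m[φ7→ice] = [1, 4, 1]
r4 m[φ8→rain] = [7, 6, 3]
r4 m[rain→φ0] = [7, 6, 3]
r4 m[rain→φ8] = [34708, 35388, 28820]
r4 m[ice→φ2] = [1, 4, 1]
r4 m[ice→φ7] = [43852, 21720, 33344]
r4 m[sprk→φ3] = [5, 7, 4]
r4 m[sprk→φ6] = [21432, 39600, 37884]
r4 m[fog→φ1] = [1, 6, 42]
r4 m[fog→φ4] = [30300, 101484, 243516]
r4 m[fog→φ5] = [30300, 67656, 208728]
r4 m[snow→φ0] = [435676, 368010, 311178]
r4 m[snow→φ1] = [204680, 271566, 49476]
r4 m[snow→φ2] = [896980, 1458410, 563084]
r4 m[snow→φ3] = [354620, 418905, 190722]
r5 m[φ0→rain] = [5309140, 5076462, 4692134]
r5 m[φ0→snow] = [70, 107, 38]
r5 m[φ1→fog] = [1542346, 1626642, 1676118]
r5 m[φ1→snow] = [149, 145, 239]
r5 m[φ2→ice] = [22553866, 10549382, 16947760]
r5 m[φ2→snow] = [34, 27, 21]
r5 m[φ3→sprk] = [3156252, 6104774, 5796119]
r5 m[φ3→snow] = [86, 94, 62]
r5 m[φ4→fog] = [1, 2, 6]
r5 m[φ5→fog] = [1, 3, 7]
r5 m[φ6→sprk] = [5, 7, 4]
r5 m[φ7→ice] = [1, 4, 1]
r5 m[φ8→rain] = [7, 6, 3]
r5 m[rain→φ0] = [7, 6, 3]
r5 m[rain→φ8] = [34708, 35388, 28820]
r5 m[ice→φ2] = [1, 4, 1]
r5 m[ice→φ7] = [43852, 21720, 33344]
r5 m[sprk→φ3] = [5, 7, 4]
r5 m[sprk→φ6] = [21432, 39600, 37884]
r5 m[fog→φ1] = [1, 6, 42]
r5 m[fog→φ4] = [30300, 101484, 243516]
r5 m[fog→φ5] = [30300, 67656, 208728]
r5 m[snow→φ0] = [435676, 368010, 311178]
r5 m[snow→φ1] = [204680, 271566, 49476]
r5 m[snow→φ2] = [896980, 1458410, 563084]
r5 m[snow→φ3] = [354620, 418905, 190722]
r6 m[φ0→rain] = [5309140, 5076462, 4692134]
r6 m[φ0→snow] = [70, 107, 38]
r6 m[φ1→fog] = [1542346, 1626642, 1676118]
r6 m[φ1→snow] = [149, 145, 239]
r6 m[φ2→ice] = [22553866, 10549382, 16947760]
r6 m[φ2→snow] = [34, 27, 21]
r6 m[φ3→sprk] = [3156252, 6104774, 5796119]
r6 m[φ3→snow] = [86, 94, 62]
r6 m[φ4→fog] = [1, 2, 6]
r6 m[φ5→fog] = [1, 3, 7]
r6 m[φ6→sprk] = [5, 7, 4]
r6 m[φ7→ice] = [1, 4, 1]
r6 m[φ8→rain] = [7, 6, 3]
r6 m[rain→φ0] = [7, 6, 3]
r6 m[rain→φ8] = [5309140, 5076462, 4692134]
r6 m[ice→φ2] = [1, 4, 1]
r6 m[ice→φ7] = [22553866, 10549382, 16947760]
r6 m[sprk→φ3] = [5, 7, 4]
r6 m[sprk→φ6] = [3156252, 6104774, 5796119]
r6 m[fog→φ1] = [1, 6, 42]
r6 m[fog→φ4] = [1542346, 4879926, 11732826]
r6 m[fog→φ5] = [1542346, 3253284, 10056708]
r6 m[snow→φ0] = [435676, 368010, 311178]
r6 m[snow→φ1] = [204680, 271566, 49476]
r6 m[snow→φ2] = [896980, 1458410, 563084]
r6 m[snow→φ3] = [354620, 418905, 190722]
r7 m[φ0→rain] = [5309140, 5076462, 4692134]
r7 m[φ0→snow] = [70, 107, 38]
r7 m[φ1→fog] = [1542346, 1626642, 1676118]
r7 m[φ1→snow] = [149, 145, 239]
r7 m[φ2→ice] = [22553866, 10549382, 16947760]
r7 m[φ2→snow] = [34, 27, 21]
r7 m[φ3→sprk] = [3156252, 6104774, 5796119]
r7 m[φ3→snow] = [86, 94, 62]
r7 m[φ4→fog] = [1, 2, 6]
r7 m[φ5→fog] = [1, 3, 7]
r7 m[φ6→sprk] = [5, 7, 4]
r7 m[φ7→ice] = [1, 4, 1]
r7 m[φ8→rain] = [7, 6, 3]
r7 m[rain→φ0] = [7, 6, 3]
r7 m[rain→φ8] = [5309140, 5076462, 4692134]
r7 m[ice→φ2] = [1, 4, 1]
r7 m[ice→φ7] = [22553866, 10549382, 16947760]
r7 m[sprk→φ3] = [5, 7, 4]
r7 m[sprk→φ6] = [3156252, 6104774, 5796119]
r7 m[fog→φ1] = [1, 6, 42]
r7 m[fog→φ4] = [1542346, 4879926, 11732826]
r7 m[fog→φ5] = [1542346, 3253284, 10056708]
r7 m[snow→φ0] = [435676, 368010, 311178]
r7 m[snow→φ1] = [204680, 271566, 49476]
r7 m[snow→φ2] = [896980, 1458410, 563084]
r7 m[snow→φ3] = [354620, 418905, 190722]
fixed point reached at round 7
b[sprk] = ⊗ incoming = [15781260, 42733418, 23184476]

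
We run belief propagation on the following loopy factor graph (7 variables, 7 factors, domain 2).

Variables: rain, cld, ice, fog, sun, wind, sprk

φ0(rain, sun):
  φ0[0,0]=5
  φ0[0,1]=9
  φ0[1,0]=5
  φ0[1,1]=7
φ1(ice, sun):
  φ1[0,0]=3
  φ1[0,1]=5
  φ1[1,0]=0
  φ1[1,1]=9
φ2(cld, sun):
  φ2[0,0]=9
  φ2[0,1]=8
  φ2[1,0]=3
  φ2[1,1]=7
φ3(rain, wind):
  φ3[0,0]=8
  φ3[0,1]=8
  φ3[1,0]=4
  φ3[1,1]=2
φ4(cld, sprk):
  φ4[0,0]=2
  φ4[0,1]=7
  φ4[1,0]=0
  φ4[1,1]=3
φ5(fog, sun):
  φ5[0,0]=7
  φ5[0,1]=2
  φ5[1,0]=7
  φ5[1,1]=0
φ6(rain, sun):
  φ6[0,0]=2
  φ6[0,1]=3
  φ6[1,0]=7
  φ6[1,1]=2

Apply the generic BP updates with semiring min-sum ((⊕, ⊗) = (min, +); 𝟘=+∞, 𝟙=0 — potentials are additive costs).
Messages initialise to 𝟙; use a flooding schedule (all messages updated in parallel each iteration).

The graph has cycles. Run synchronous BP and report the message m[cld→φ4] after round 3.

message @ round 3 = [8, 3]

init: all messages = 𝟙 over 2 values
r1 m[φ0→rain] = [5, 5]
r1 m[φ0→sun] = [5, 7]
r1 m[φ1→ice] = [3, 0]
r1 m[φ1→sun] = [0, 5]
r1 m[φ2→cld] = [8, 3]
r1 m[φ2→sun] = [3, 7]
r1 m[φ3→rain] = [8, 2]
r1 m[φ3→wind] = [4, 2]
r1 m[φ4→cld] = [2, 0]
r1 m[φ4→sprk] = [0, 3]
r1 m[φ5→fog] = [2, 0]
r1 m[φ5→sun] = [7, 0]
r1 m[φ6→rain] = [2, 2]
r1 m[φ6→sun] = [2, 2]
r1 m[rain→φ0] = [0, 0]
r1 m[rain→φ3] = [0, 0]
r1 m[rain→φ6] = [0, 0]
r1 m[cld→φ2] = [0, 0]
r1 m[cld→φ4] = [0, 0]
r1 m[ice→φ1] = [0, 0]
r1 m[fog→φ5] = [0, 0]
r1 m[sun→φ0] = [0, 0]
r1 m[sun→φ1] = [0, 0]
r1 m[sun→φ2] = [0, 0]
r1 m[sun→φ5] = [0, 0]
r1 m[sun→φ6] = [0, 0]
r1 m[wind→φ3] = [0, 0]
r1 m[sprk→φ4] = [0, 0]
r2 m[φ0→rain] = [5, 5]
r2 m[φ0→sun] = [5, 7]
r2 m[φ1→ice] = [3, 0]
r2 m[φ1→sun] = [0, 5]
r2 m[φ2→cld] = [8, 3]
r2 m[φ2→sun] = [3, 7]
r2 m[φ3→rain] = [8, 2]
r2 m[φ3→wind] = [4, 2]
r2 m[φ4→cld] = [2, 0]
r2 m[φ4→sprk] = [0, 3]
r2 m[φ5→fog] = [2, 0]
r2 m[φ5→sun] = [7, 0]
r2 m[φ6→rain] = [2, 2]
r2 m[φ6→sun] = [2, 2]
r2 m[rain→φ0] = [10, 4]
r2 m[rain→φ3] = [7, 7]
r2 m[rain→φ6] = [13, 7]
r2 m[cld→φ2] = [2, 0]
r2 m[cld→φ4] = [8, 3]
r2 m[ice→φ1] = [0, 0]
r2 m[fog→φ5] = [0, 0]
r2 m[sun→φ0] = [12, 14]
r2 m[sun→φ1] = [17, 16]
r2 m[sun→φ2] = [14, 14]
r2 m[sun→φ5] = [10, 21]
r2 m[sun→φ6] = [15, 19]
r2 m[wind→φ3] = [0, 0]
r2 m[sprk→φ4] = [0, 0]
r3 m[φ0→rain] = [17, 17]
r3 m[φ0→sun] = [9, 11]
r3 m[φ1→ice] = [20, 17]
r3 m[φ1→sun] = [0, 5]
r3 m[φ2→cld] = [22, 17]
r3 m[φ2→sun] = [3, 7]
r3 m[φ3→rain] = [8, 2]
r3 m[φ3→wind] = [11, 9]
r3 m[φ4→cld] = [2, 0]
r3 m[φ4→sprk] = [3, 6]
r3 m[φ5→fog] = [17, 17]
r3 m[φ5→sun] = [7, 0]
r3 m[φ6→rain] = [17, 21]
r3 m[φ6→sun] = [14, 9]
r3 m[rain→φ0] = [10, 4]
r3 m[rain→φ3] = [7, 7]
r3 m[rain→φ6] = [13, 7]
r3 m[cld→φ2] = [2, 0]
r3 m[cld→φ4] = [8, 3]
r3 m[ice→φ1] = [0, 0]
r3 m[fog→φ5] = [0, 0]
r3 m[sun→φ0] = [12, 14]
r3 m[sun→φ1] = [17, 16]
r3 m[sun→φ2] = [14, 14]
r3 m[sun→φ5] = [10, 21]
r3 m[sun→φ6] = [15, 19]
r3 m[wind→φ3] = [0, 0]
r3 m[sprk→φ4] = [0, 0]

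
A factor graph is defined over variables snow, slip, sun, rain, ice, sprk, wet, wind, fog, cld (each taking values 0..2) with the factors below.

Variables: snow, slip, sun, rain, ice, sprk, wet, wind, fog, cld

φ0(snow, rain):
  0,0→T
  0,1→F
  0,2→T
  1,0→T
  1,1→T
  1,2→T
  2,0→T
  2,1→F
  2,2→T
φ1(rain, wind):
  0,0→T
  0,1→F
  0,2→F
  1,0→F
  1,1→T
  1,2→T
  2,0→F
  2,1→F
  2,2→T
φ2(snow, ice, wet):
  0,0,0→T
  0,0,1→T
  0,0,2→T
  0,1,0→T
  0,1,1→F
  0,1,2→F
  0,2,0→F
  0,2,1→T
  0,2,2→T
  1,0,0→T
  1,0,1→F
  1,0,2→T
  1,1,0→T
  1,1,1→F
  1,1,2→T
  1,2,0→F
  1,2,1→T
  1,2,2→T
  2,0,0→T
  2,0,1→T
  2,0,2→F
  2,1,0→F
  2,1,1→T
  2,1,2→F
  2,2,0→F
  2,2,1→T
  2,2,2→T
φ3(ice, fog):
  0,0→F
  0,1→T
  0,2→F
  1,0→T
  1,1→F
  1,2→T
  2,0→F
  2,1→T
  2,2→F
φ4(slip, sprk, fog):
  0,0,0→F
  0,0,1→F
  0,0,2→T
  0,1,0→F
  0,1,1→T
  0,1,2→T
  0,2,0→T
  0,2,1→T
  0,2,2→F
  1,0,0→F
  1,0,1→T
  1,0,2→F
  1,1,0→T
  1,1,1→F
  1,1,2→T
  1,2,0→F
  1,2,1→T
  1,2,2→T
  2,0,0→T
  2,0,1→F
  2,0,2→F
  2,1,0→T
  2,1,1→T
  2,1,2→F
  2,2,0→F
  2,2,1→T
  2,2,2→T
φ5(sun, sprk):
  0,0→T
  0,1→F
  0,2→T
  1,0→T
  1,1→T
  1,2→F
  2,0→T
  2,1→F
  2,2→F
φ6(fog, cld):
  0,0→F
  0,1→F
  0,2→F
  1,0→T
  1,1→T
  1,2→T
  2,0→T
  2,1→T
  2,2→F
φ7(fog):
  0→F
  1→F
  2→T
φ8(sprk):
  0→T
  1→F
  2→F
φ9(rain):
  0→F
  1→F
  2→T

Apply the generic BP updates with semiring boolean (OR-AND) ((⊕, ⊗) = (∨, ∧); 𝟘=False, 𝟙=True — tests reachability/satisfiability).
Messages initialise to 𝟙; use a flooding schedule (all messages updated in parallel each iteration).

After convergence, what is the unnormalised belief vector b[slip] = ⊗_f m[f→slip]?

b[slip] = [T, F, F]

init: all messages = 𝟙 over 3 values
r1 m[φ0→snow] = [T, T, T]
r1 m[φ0→rain] = [T, T, T]
r1 m[φ1→rain] = [T, T, T]
r1 m[φ1→wind] = [T, T, T]
r1 m[φ2→snow] = [T, T, T]
r1 m[φ2→ice] = [T, T, T]
r1 m[φ2→wet] = [T, T, T]
r1 m[φ3→ice] = [T, T, T]
r1 m[φ3→fog] = [T, T, T]
r1 m[φ4→slip] = [T, T, T]
r1 m[φ4→sprk] = [T, T, T]
r1 m[φ4→fog] = [T, T, T]
r1 m[φ5→sun] = [T, T, T]
r1 m[φ5→sprk] = [T, T, T]
r1 m[φ6→fog] = [F, T, T]
r1 m[φ6→cld] = [T, T, T]
r1 m[φ7→fog] = [F, F, T]
r1 m[φ8→sprk] = [T, F, F]
r1 m[φ9→rain] = [F, F, T]
r1 m[snow→φ0] = [T, T, T]
r1 m[snow→φ2] = [T, T, T]
r1 m[slip→φ4] = [T, T, T]
r1 m[sun→φ5] = [T, T, T]
r1 m[rain→φ0] = [T, T, T]
r1 m[rain→φ1] = [T, T, T]
r1 m[rain→φ9] = [T, T, T]
r1 m[ice→φ2] = [T, T, T]
r1 m[ice→φ3] = [T, T, T]
r1 m[sprk→φ4] = [T, T, T]
r1 m[sprk→φ5] = [T, T, T]
r1 m[sprk→φ8] = [T, T, T]
r1 m[wet→φ2] = [T, T, T]
r1 m[wind→φ1] = [T, T, T]
r1 m[fog→φ3] = [T, T, T]
r1 m[fog→φ4] = [T, T, T]
r1 m[fog→φ6] = [T, T, T]
r1 m[fog→φ7] = [T, T, T]
r1 m[cld→φ6] = [T, T, T]
r2 m[φ0→snow] = [T, T, T]
r2 m[φ0→rain] = [T, T, T]
r2 m[φ1→rain] = [T, T, T]
r2 m[φ1→wind] = [T, T, T]
r2 m[φ2→snow] = [T, T, T]
r2 m[φ2→ice] = [T, T, T]
r2 m[φ2→wet] = [T, T, T]
r2 m[φ3→ice] = [T, T, T]
r2 m[φ3→fog] = [T, T, T]
r2 m[φ4→slip] = [T, T, T]
r2 m[φ4→sprk] = [T, T, T]
r2 m[φ4→fog] = [T, T, T]
r2 m[φ5→sun] = [T, T, T]
r2 m[φ5→sprk] = [T, T, T]
r2 m[φ6→fog] = [F, T, T]
r2 m[φ6→cld] = [T, T, T]
r2 m[φ7→fog] = [F, F, T]
r2 m[φ8→sprk] = [T, F, F]
r2 m[φ9→rain] = [F, F, T]
r2 m[snow→φ0] = [T, T, T]
r2 m[snow→φ2] = [T, T, T]
r2 m[slip→φ4] = [T, T, T]
r2 m[sun→φ5] = [T, T, T]
r2 m[rain→φ0] = [F, F, T]
r2 m[rain→φ1] = [F, F, T]
r2 m[rain→φ9] = [T, T, T]
r2 m[ice→φ2] = [T, T, T]
r2 m[ice→φ3] = [T, T, T]
r2 m[sprk→φ4] = [T, F, F]
r2 m[sprk→φ5] = [T, F, F]
r2 m[sprk→φ8] = [T, T, T]
r2 m[wet→φ2] = [T, T, T]
r2 m[wind→φ1] = [T, T, T]
r2 m[fog→φ3] = [F, F, T]
r2 m[fog→φ4] = [F, F, T]
r2 m[fog→φ6] = [F, F, T]
r2 m[fog→φ7] = [F, T, T]
r2 m[cld→φ6] = [T, T, T]
r3 m[φ0→snow] = [T, T, T]
r3 m[φ0→rain] = [T, T, T]
r3 m[φ1→rain] = [T, T, T]
r3 m[φ1→wind] = [F, F, T]
r3 m[φ2→snow] = [T, T, T]
r3 m[φ2→ice] = [T, T, T]
r3 m[φ2→wet] = [T, T, T]
r3 m[φ3→ice] = [F, T, F]
r3 m[φ3→fog] = [T, T, T]
r3 m[φ4→slip] = [T, F, F]
r3 m[φ4→sprk] = [T, T, T]
r3 m[φ4→fog] = [T, T, T]
r3 m[φ5→sun] = [T, T, T]
r3 m[φ5→sprk] = [T, T, T]
r3 m[φ6→fog] = [F, T, T]
r3 m[φ6→cld] = [T, T, F]
r3 m[φ7→fog] = [F, F, T]
r3 m[φ8→sprk] = [T, F, F]
r3 m[φ9→rain] = [F, F, T]
r3 m[snow→φ0] = [T, T, T]
r3 m[snow→φ2] = [T, T, T]
r3 m[slip→φ4] = [T, T, T]
r3 m[sun→φ5] = [T, T, T]
r3 m[rain→φ0] = [F, F, T]
r3 m[rain→φ1] = [F, F, T]
r3 m[rain→φ9] = [T, T, T]
r3 m[ice→φ2] = [T, T, T]
r3 m[ice→φ3] = [T, T, T]
r3 m[sprk→φ4] = [T, F, F]
r3 m[sprk→φ5] = [T, F, F]
r3 m[sprk→φ8] = [T, T, T]
r3 m[wet→φ2] = [T, T, T]
r3 m[wind→φ1] = [T, T, T]
r3 m[fog→φ3] = [F, F, T]
r3 m[fog→φ4] = [F, F, T]
r3 m[fog→φ6] = [F, F, T]
r3 m[fog→φ7] = [F, T, T]
r3 m[cld→φ6] = [T, T, T]
r4 m[φ0→snow] = [T, T, T]
r4 m[φ0→rain] = [T, T, T]
r4 m[φ1→rain] = [T, T, T]
r4 m[φ1→wind] = [F, F, T]
r4 m[φ2→snow] = [T, T, T]
r4 m[φ2→ice] = [T, T, T]
r4 m[φ2→wet] = [T, T, T]
r4 m[φ3→ice] = [F, T, F]
r4 m[φ3→fog] = [T, T, T]
r4 m[φ4→slip] = [T, F, F]
r4 m[φ4→sprk] = [T, T, T]
r4 m[φ4→fog] = [T, T, T]
r4 m[φ5→sun] = [T, T, T]
r4 m[φ5→sprk] = [T, T, T]
r4 m[φ6→fog] = [F, T, T]
r4 m[φ6→cld] = [T, T, F]
r4 m[φ7→fog] = [F, F, T]
r4 m[φ8→sprk] = [T, F, F]
r4 m[φ9→rain] = [F, F, T]
r4 m[snow→φ0] = [T, T, T]
r4 m[snow→φ2] = [T, T, T]
r4 m[slip→φ4] = [T, T, T]
r4 m[sun→φ5] = [T, T, T]
r4 m[rain→φ0] = [F, F, T]
r4 m[rain→φ1] = [F, F, T]
r4 m[rain→φ9] = [T, T, T]
r4 m[ice→φ2] = [F, T, F]
r4 m[ice→φ3] = [T, T, T]
r4 m[sprk→φ4] = [T, F, F]
r4 m[sprk→φ5] = [T, F, F]
r4 m[sprk→φ8] = [T, T, T]
r4 m[wet→φ2] = [T, T, T]
r4 m[wind→φ1] = [T, T, T]
r4 m[fog→φ3] = [F, F, T]
r4 m[fog→φ4] = [F, F, T]
r4 m[fog→φ6] = [F, F, T]
r4 m[fog→φ7] = [F, T, T]
r4 m[cld→φ6] = [T, T, T]
r5 m[φ0→snow] = [T, T, T]
r5 m[φ0→rain] = [T, T, T]
r5 m[φ1→rain] = [T, T, T]
r5 m[φ1→wind] = [F, F, T]
r5 m[φ2→snow] = [T, T, T]
r5 m[φ2→ice] = [T, T, T]
r5 m[φ2→wet] = [T, T, T]
r5 m[φ3→ice] = [F, T, F]
r5 m[φ3→fog] = [T, T, T]
r5 m[φ4→slip] = [T, F, F]
r5 m[φ4→sprk] = [T, T, T]
r5 m[φ4→fog] = [T, T, T]
r5 m[φ5→sun] = [T, T, T]
r5 m[φ5→sprk] = [T, T, T]
r5 m[φ6→fog] = [F, T, T]
r5 m[φ6→cld] = [T, T, F]
r5 m[φ7→fog] = [F, F, T]
r5 m[φ8→sprk] = [T, F, F]
r5 m[φ9→rain] = [F, F, T]
r5 m[snow→φ0] = [T, T, T]
r5 m[snow→φ2] = [T, T, T]
r5 m[slip→φ4] = [T, T, T]
r5 m[sun→φ5] = [T, T, T]
r5 m[rain→φ0] = [F, F, T]
r5 m[rain→φ1] = [F, F, T]
r5 m[rain→φ9] = [T, T, T]
r5 m[ice→φ2] = [F, T, F]
r5 m[ice→φ3] = [T, T, T]
r5 m[sprk→φ4] = [T, F, F]
r5 m[sprk→φ5] = [T, F, F]
r5 m[sprk→φ8] = [T, T, T]
r5 m[wet→φ2] = [T, T, T]
r5 m[wind→φ1] = [T, T, T]
r5 m[fog→φ3] = [F, F, T]
r5 m[fog→φ4] = [F, F, T]
r5 m[fog→φ6] = [F, F, T]
r5 m[fog→φ7] = [F, T, T]
r5 m[cld→φ6] = [T, T, T]
fixed point reached at round 5
b[slip] = ⊗ incoming = [T, F, F]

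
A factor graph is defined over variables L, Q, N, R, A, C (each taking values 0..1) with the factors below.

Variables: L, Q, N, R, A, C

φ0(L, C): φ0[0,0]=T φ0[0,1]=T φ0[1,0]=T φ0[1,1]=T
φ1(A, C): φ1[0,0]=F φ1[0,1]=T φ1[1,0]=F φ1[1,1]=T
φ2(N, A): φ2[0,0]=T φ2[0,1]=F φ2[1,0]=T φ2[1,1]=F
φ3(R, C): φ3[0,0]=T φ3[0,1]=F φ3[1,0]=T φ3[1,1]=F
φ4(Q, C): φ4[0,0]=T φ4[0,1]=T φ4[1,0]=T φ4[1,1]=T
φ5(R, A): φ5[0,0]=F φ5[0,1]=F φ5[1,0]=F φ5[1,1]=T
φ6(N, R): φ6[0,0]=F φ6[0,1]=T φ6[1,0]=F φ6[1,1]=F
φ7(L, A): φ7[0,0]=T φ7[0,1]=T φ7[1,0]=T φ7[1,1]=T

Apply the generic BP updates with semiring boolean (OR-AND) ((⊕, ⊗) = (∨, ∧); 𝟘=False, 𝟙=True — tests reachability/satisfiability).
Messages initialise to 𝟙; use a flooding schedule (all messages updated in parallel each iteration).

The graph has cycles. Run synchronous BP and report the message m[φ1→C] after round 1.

init: all messages = 𝟙 over 2 values
r1 m[φ0→L] = [T, T]
r1 m[φ0→C] = [T, T]
r1 m[φ1→A] = [T, T]
r1 m[φ1→C] = [F, T]
r1 m[φ2→N] = [T, T]
r1 m[φ2→A] = [T, F]
r1 m[φ3→R] = [T, T]
r1 m[φ3→C] = [T, F]
r1 m[φ4→Q] = [T, T]
r1 m[φ4→C] = [T, T]
r1 m[φ5→R] = [F, T]
r1 m[φ5→A] = [F, T]
r1 m[φ6→N] = [T, F]
r1 m[φ6→R] = [F, T]
r1 m[φ7→L] = [T, T]
r1 m[φ7→A] = [T, T]
r1 m[L→φ0] = [T, T]
r1 m[L→φ7] = [T, T]
r1 m[Q→φ4] = [T, T]
r1 m[N→φ2] = [T, T]
r1 m[N→φ6] = [T, T]
r1 m[R→φ3] = [T, T]
r1 m[R→φ5] = [T, T]
r1 m[R→φ6] = [T, T]
r1 m[A→φ1] = [T, T]
r1 m[A→φ2] = [T, T]
r1 m[A→φ5] = [T, T]
r1 m[A→φ7] = [T, T]
r1 m[C→φ0] = [T, T]
r1 m[C→φ1] = [T, T]
r1 m[C→φ3] = [T, T]
r1 m[C→φ4] = [T, T]

message @ round 1 = [F, T]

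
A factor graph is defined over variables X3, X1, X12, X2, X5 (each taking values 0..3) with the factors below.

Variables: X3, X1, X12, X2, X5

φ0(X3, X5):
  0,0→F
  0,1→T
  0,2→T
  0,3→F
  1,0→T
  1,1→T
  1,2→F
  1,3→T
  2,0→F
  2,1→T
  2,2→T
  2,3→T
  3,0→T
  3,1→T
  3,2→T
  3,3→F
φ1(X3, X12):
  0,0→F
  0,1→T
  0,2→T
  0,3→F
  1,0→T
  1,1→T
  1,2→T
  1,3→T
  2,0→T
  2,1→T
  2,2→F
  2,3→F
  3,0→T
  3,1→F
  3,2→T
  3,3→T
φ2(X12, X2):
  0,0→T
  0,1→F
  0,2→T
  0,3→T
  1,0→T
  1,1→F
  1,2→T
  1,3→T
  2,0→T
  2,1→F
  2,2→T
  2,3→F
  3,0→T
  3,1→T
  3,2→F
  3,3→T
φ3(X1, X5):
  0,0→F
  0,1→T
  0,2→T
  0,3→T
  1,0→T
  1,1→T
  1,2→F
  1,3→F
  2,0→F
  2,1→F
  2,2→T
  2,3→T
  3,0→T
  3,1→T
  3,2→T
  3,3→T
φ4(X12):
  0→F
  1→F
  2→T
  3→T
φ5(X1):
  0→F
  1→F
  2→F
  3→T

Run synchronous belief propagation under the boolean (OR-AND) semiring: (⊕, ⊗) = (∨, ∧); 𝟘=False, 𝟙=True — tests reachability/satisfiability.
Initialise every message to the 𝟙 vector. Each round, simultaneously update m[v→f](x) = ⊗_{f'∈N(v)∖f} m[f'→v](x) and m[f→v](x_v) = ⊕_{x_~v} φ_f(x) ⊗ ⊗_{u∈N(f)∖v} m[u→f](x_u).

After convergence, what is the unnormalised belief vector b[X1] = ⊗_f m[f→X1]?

init: all messages = 𝟙 over 4 values
r1 m[φ0→X3] = [T, T, T, T]
r1 m[φ0→X5] = [T, T, T, T]
r1 m[φ1→X3] = [T, T, T, T]
r1 m[φ1→X12] = [T, T, T, T]
r1 m[φ2→X12] = [T, T, T, T]
r1 m[φ2→X2] = [T, T, T, T]
r1 m[φ3→X1] = [T, T, T, T]
r1 m[φ3→X5] = [T, T, T, T]
r1 m[φ4→X12] = [F, F, T, T]
r1 m[φ5→X1] = [F, F, F, T]
r1 m[X3→φ0] = [T, T, T, T]
r1 m[X3→φ1] = [T, T, T, T]
r1 m[X1→φ3] = [T, T, T, T]
r1 m[X1→φ5] = [T, T, T, T]
r1 m[X12→φ1] = [T, T, T, T]
r1 m[X12→φ2] = [T, T, T, T]
r1 m[X12→φ4] = [T, T, T, T]
r1 m[X2→φ2] = [T, T, T, T]
r1 m[X5→φ0] = [T, T, T, T]
r1 m[X5→φ3] = [T, T, T, T]
r2 m[φ0→X3] = [T, T, T, T]
r2 m[φ0→X5] = [T, T, T, T]
r2 m[φ1→X3] = [T, T, T, T]
r2 m[φ1→X12] = [T, T, T, T]
r2 m[φ2→X12] = [T, T, T, T]
r2 m[φ2→X2] = [T, T, T, T]
r2 m[φ3→X1] = [T, T, T, T]
r2 m[φ3→X5] = [T, T, T, T]
r2 m[φ4→X12] = [F, F, T, T]
r2 m[φ5→X1] = [F, F, F, T]
r2 m[X3→φ0] = [T, T, T, T]
r2 m[X3→φ1] = [T, T, T, T]
r2 m[X1→φ3] = [F, F, F, T]
r2 m[X1→φ5] = [T, T, T, T]
r2 m[X12→φ1] = [F, F, T, T]
r2 m[X12→φ2] = [F, F, T, T]
r2 m[X12→φ4] = [T, T, T, T]
r2 m[X2→φ2] = [T, T, T, T]
r2 m[X5→φ0] = [T, T, T, T]
r2 m[X5→φ3] = [T, T, T, T]
r3 m[φ0→X3] = [T, T, T, T]
r3 m[φ0→X5] = [T, T, T, T]
r3 m[φ1→X3] = [T, T, F, T]
r3 m[φ1→X12] = [T, T, T, T]
r3 m[φ2→X12] = [T, T, T, T]
r3 m[φ2→X2] = [T, T, T, T]
r3 m[φ3→X1] = [T, T, T, T]
r3 m[φ3→X5] = [T, T, T, T]
r3 m[φ4→X12] = [F, F, T, T]
r3 m[φ5→X1] = [F, F, F, T]
r3 m[X3→φ0] = [T, T, T, T]
r3 m[X3→φ1] = [T, T, T, T]
r3 m[X1→φ3] = [F, F, F, T]
r3 m[X1→φ5] = [T, T, T, T]
r3 m[X12→φ1] = [F, F, T, T]
r3 m[X12→φ2] = [F, F, T, T]
r3 m[X12→φ4] = [T, T, T, T]
r3 m[X2→φ2] = [T, T, T, T]
r3 m[X5→φ0] = [T, T, T, T]
r3 m[X5→φ3] = [T, T, T, T]
r4 m[φ0→X3] = [T, T, T, T]
r4 m[φ0→X5] = [T, T, T, T]
r4 m[φ1→X3] = [T, T, F, T]
r4 m[φ1→X12] = [T, T, T, T]
r4 m[φ2→X12] = [T, T, T, T]
r4 m[φ2→X2] = [T, T, T, T]
r4 m[φ3→X1] = [T, T, T, T]
r4 m[φ3→X5] = [T, T, T, T]
r4 m[φ4→X12] = [F, F, T, T]
r4 m[φ5→X1] = [F, F, F, T]
r4 m[X3→φ0] = [T, T, F, T]
r4 m[X3→φ1] = [T, T, T, T]
r4 m[X1→φ3] = [F, F, F, T]
r4 m[X1→φ5] = [T, T, T, T]
r4 m[X12→φ1] = [F, F, T, T]
r4 m[X12→φ2] = [F, F, T, T]
r4 m[X12→φ4] = [T, T, T, T]
r4 m[X2→φ2] = [T, T, T, T]
r4 m[X5→φ0] = [T, T, T, T]
r4 m[X5→φ3] = [T, T, T, T]
r5 m[φ0→X3] = [T, T, T, T]
r5 m[φ0→X5] = [T, T, T, T]
r5 m[φ1→X3] = [T, T, F, T]
r5 m[φ1→X12] = [T, T, T, T]
r5 m[φ2→X12] = [T, T, T, T]
r5 m[φ2→X2] = [T, T, T, T]
r5 m[φ3→X1] = [T, T, T, T]
r5 m[φ3→X5] = [T, T, T, T]
r5 m[φ4→X12] = [F, F, T, T]
r5 m[φ5→X1] = [F, F, F, T]
r5 m[X3→φ0] = [T, T, F, T]
r5 m[X3→φ1] = [T, T, T, T]
r5 m[X1→φ3] = [F, F, F, T]
r5 m[X1→φ5] = [T, T, T, T]
r5 m[X12→φ1] = [F, F, T, T]
r5 m[X12→φ2] = [F, F, T, T]
r5 m[X12→φ4] = [T, T, T, T]
r5 m[X2→φ2] = [T, T, T, T]
r5 m[X5→φ0] = [T, T, T, T]
r5 m[X5→φ3] = [T, T, T, T]
fixed point reached at round 5
b[X1] = ⊗ incoming = [F, F, F, T]

b[X1] = [F, F, F, T]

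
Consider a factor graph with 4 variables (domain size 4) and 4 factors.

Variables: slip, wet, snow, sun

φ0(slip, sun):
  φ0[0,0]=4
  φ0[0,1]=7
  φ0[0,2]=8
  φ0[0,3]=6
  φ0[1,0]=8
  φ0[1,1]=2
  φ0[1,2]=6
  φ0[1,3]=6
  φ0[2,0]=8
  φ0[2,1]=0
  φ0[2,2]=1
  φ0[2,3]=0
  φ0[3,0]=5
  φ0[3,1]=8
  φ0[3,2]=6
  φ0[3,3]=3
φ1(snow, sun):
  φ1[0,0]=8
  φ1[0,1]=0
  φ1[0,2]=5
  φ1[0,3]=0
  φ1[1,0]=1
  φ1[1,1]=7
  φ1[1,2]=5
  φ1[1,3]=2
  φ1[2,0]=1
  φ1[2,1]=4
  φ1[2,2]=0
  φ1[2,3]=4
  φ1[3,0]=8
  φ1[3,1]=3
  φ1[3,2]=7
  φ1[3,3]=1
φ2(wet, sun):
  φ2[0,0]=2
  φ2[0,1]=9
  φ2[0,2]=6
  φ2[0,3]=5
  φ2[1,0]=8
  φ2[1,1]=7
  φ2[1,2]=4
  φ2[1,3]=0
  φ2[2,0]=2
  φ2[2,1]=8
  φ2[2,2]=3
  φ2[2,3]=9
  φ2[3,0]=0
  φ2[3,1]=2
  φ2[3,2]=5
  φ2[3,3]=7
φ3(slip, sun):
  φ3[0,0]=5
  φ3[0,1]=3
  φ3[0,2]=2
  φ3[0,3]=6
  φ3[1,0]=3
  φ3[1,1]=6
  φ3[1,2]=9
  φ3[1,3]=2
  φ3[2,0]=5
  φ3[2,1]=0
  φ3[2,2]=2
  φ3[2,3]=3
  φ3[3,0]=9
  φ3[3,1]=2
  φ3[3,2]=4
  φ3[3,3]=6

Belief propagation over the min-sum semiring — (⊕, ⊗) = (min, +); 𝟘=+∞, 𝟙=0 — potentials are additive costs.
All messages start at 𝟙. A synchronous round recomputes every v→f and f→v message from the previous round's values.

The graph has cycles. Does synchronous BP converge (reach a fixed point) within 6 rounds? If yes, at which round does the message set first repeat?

init: all messages = 𝟙 over 4 values
r1 m[φ0→slip] = [4, 2, 0, 3]
r1 m[φ0→sun] = [4, 0, 1, 0]
r1 m[φ1→snow] = [0, 1, 0, 1]
r1 m[φ1→sun] = [1, 0, 0, 0]
r1 m[φ2→wet] = [2, 0, 2, 0]
r1 m[φ2→sun] = [0, 2, 3, 0]
r1 m[φ3→slip] = [2, 2, 0, 2]
r1 m[φ3→sun] = [3, 0, 2, 2]
r1 m[slip→φ0] = [0, 0, 0, 0]
r1 m[slip→φ3] = [0, 0, 0, 0]
r1 m[wet→φ2] = [0, 0, 0, 0]
r1 m[snow→φ1] = [0, 0, 0, 0]
r1 m[sun→φ0] = [0, 0, 0, 0]
r1 m[sun→φ1] = [0, 0, 0, 0]
r1 m[sun→φ2] = [0, 0, 0, 0]
r1 m[sun→φ3] = [0, 0, 0, 0]
r2 m[φ0→slip] = [4, 2, 0, 3]
r2 m[φ0→sun] = [4, 0, 1, 0]
r2 m[φ1→snow] = [0, 1, 0, 1]
r2 m[φ1→sun] = [1, 0, 0, 0]
r2 m[φ2→wet] = [2, 0, 2, 0]
r2 m[φ2→sun] = [0, 2, 3, 0]
r2 m[φ3→slip] = [2, 2, 0, 2]
r2 m[φ3→sun] = [3, 0, 2, 2]
r2 m[slip→φ0] = [2, 2, 0, 2]
r2 m[slip→φ3] = [4, 2, 0, 3]
r2 m[wet→φ2] = [0, 0, 0, 0]
r2 m[snow→φ1] = [0, 0, 0, 0]
r2 m[sun→φ0] = [4, 2, 5, 2]
r2 m[sun→φ1] = [7, 2, 6, 2]
r2 m[sun→φ2] = [8, 0, 3, 2]
r2 m[sun→φ3] = [5, 2, 4, 0]
r3 m[φ0→slip] = [8, 4, 2, 5]
r3 m[φ0→sun] = [6, 0, 1, 0]
r3 m[φ1→snow] = [2, 4, 6, 3]
r3 m[φ1→sun] = [1, 0, 0, 0]
r3 m[φ2→wet] = [7, 2, 6, 2]
r3 m[φ2→sun] = [0, 2, 3, 0]
r3 m[φ3→slip] = [5, 2, 2, 4]
r3 m[φ3→sun] = [5, 0, 2, 3]
r3 m[slip→φ0] = [2, 2, 0, 2]
r3 m[slip→φ3] = [4, 2, 0, 3]
r3 m[wet→φ2] = [0, 0, 0, 0]
r3 m[snow→φ1] = [0, 0, 0, 0]
r3 m[sun→φ0] = [4, 2, 5, 2]
r3 m[sun→φ1] = [7, 2, 6, 2]
r3 m[sun→φ2] = [8, 0, 3, 2]
r3 m[sun→φ3] = [5, 2, 4, 0]
r4 m[φ0→slip] = [8, 4, 2, 5]
r4 m[φ0→sun] = [6, 0, 1, 0]
r4 m[φ1→snow] = [2, 4, 6, 3]
r4 m[φ1→sun] = [1, 0, 0, 0]
r4 m[φ2→wet] = [7, 2, 6, 2]
r4 m[φ2→sun] = [0, 2, 3, 0]
r4 m[φ3→slip] = [5, 2, 2, 4]
r4 m[φ3→sun] = [5, 0, 2, 3]
r4 m[slip→φ0] = [5, 2, 2, 4]
r4 m[slip→φ3] = [8, 4, 2, 5]
r4 m[wet→φ2] = [0, 0, 0, 0]
r4 m[snow→φ1] = [0, 0, 0, 0]
r4 m[sun→φ0] = [6, 2, 5, 3]
r4 m[sun→φ1] = [11, 2, 6, 3]
r4 m[sun→φ2] = [12, 0, 3, 3]
r4 m[sun→φ3] = [7, 2, 4, 0]
r5 m[φ0→slip] = [9, 4, 2, 6]
r5 m[φ0→sun] = [9, 2, 3, 2]
r5 m[φ1→snow] = [2, 5, 6, 4]
r5 m[φ1→sun] = [1, 0, 0, 0]
r5 m[φ2→wet] = [8, 3, 6, 2]
r5 m[φ2→sun] = [0, 2, 3, 0]
r5 m[φ3→slip] = [5, 2, 2, 4]
r5 m[φ3→sun] = [7, 2, 4, 5]
r5 m[slip→φ0] = [5, 2, 2, 4]
r5 m[slip→φ3] = [8, 4, 2, 5]
r5 m[wet→φ2] = [0, 0, 0, 0]
r5 m[snow→φ1] = [0, 0, 0, 0]
r5 m[sun→φ0] = [6, 2, 5, 3]
r5 m[sun→φ1] = [11, 2, 6, 3]
r5 m[sun→φ2] = [12, 0, 3, 3]
r5 m[sun→φ3] = [7, 2, 4, 0]
r6 m[φ0→slip] = [9, 4, 2, 6]
r6 m[φ0→sun] = [9, 2, 3, 2]
r6 m[φ1→snow] = [2, 5, 6, 4]
r6 m[φ1→sun] = [1, 0, 0, 0]
r6 m[φ2→wet] = [8, 3, 6, 2]
r6 m[φ2→sun] = [0, 2, 3, 0]
r6 m[φ3→slip] = [5, 2, 2, 4]
r6 m[φ3→sun] = [7, 2, 4, 5]
r6 m[slip→φ0] = [5, 2, 2, 4]
r6 m[slip→φ3] = [9, 4, 2, 6]
r6 m[wet→φ2] = [0, 0, 0, 0]
r6 m[snow→φ1] = [0, 0, 0, 0]
r6 m[sun→φ0] = [8, 4, 7, 5]
r6 m[sun→φ1] = [16, 6, 10, 7]
r6 m[sun→φ2] = [17, 4, 7, 7]
r6 m[sun→φ3] = [10, 4, 6, 2]
no fixed point within 6 rounds

NOT CONVERGED within 6 rounds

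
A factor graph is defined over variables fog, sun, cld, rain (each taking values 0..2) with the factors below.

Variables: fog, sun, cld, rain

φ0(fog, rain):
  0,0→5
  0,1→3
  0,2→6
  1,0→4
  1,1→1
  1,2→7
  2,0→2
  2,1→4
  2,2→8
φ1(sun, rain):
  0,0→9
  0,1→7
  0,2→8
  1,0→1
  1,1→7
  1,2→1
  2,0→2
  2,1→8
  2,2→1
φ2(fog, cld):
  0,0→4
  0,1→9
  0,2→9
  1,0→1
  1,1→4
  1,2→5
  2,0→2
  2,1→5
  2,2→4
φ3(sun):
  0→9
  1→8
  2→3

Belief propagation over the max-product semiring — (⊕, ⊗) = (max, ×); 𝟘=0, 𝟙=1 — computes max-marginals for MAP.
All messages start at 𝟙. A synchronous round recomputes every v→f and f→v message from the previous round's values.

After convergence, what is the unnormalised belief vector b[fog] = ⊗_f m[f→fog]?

init: all messages = 𝟙 over 3 values
r1 m[φ0→fog] = [6, 7, 8]
r1 m[φ0→rain] = [5, 4, 8]
r1 m[φ1→sun] = [9, 7, 8]
r1 m[φ1→rain] = [9, 8, 8]
r1 m[φ2→fog] = [9, 5, 5]
r1 m[φ2→cld] = [4, 9, 9]
r1 m[φ3→sun] = [9, 8, 3]
r1 m[fog→φ0] = [1, 1, 1]
r1 m[fog→φ2] = [1, 1, 1]
r1 m[sun→φ1] = [1, 1, 1]
r1 m[sun→φ3] = [1, 1, 1]
r1 m[cld→φ2] = [1, 1, 1]
r1 m[rain→φ0] = [1, 1, 1]
r1 m[rain→φ1] = [1, 1, 1]
r2 m[φ0→fog] = [6, 7, 8]
r2 m[φ0→rain] = [5, 4, 8]
r2 m[φ1→sun] = [9, 7, 8]
r2 m[φ1→rain] = [9, 8, 8]
r2 m[φ2→fog] = [9, 5, 5]
r2 m[φ2→cld] = [4, 9, 9]
r2 m[φ3→sun] = [9, 8, 3]
r2 m[fog→φ0] = [9, 5, 5]
r2 m[fog→φ2] = [6, 7, 8]
r2 m[sun→φ1] = [9, 8, 3]
r2 m[sun→φ3] = [9, 7, 8]
r2 m[cld→φ2] = [1, 1, 1]
r2 m[rain→φ0] = [9, 8, 8]
r2 m[rain→φ1] = [5, 4, 8]
r3 m[φ0→fog] = [48, 56, 64]
r3 m[φ0→rain] = [45, 27, 54]
r3 m[φ1→sun] = [64, 28, 32]
r3 m[φ1→rain] = [81, 63, 72]
r3 m[φ2→fog] = [9, 5, 5]
r3 m[φ2→cld] = [24, 54, 54]
r3 m[φ3→sun] = [9, 8, 3]
r3 m[fog→φ0] = [9, 5, 5]
r3 m[fog→φ2] = [6, 7, 8]
r3 m[sun→φ1] = [9, 8, 3]
r3 m[sun→φ3] = [9, 7, 8]
r3 m[cld→φ2] = [1, 1, 1]
r3 m[rain→φ0] = [9, 8, 8]
r3 m[rain→φ1] = [5, 4, 8]
r4 m[φ0→fog] = [48, 56, 64]
r4 m[φ0→rain] = [45, 27, 54]
r4 m[φ1→sun] = [64, 28, 32]
r4 m[φ1→rain] = [81, 63, 72]
r4 m[φ2→fog] = [9, 5, 5]
r4 m[φ2→cld] = [24, 54, 54]
r4 m[φ3→sun] = [9, 8, 3]
r4 m[fog→φ0] = [9, 5, 5]
r4 m[fog→φ2] = [48, 56, 64]
r4 m[sun→φ1] = [9, 8, 3]
r4 m[sun→φ3] = [64, 28, 32]
r4 m[cld→φ2] = [1, 1, 1]
r4 m[rain→φ0] = [81, 63, 72]
r4 m[rain→φ1] = [45, 27, 54]
r5 m[φ0→fog] = [432, 504, 576]
r5 m[φ0→rain] = [45, 27, 54]
r5 m[φ1→sun] = [432, 189, 216]
r5 m[φ1→rain] = [81, 63, 72]
r5 m[φ2→fog] = [9, 5, 5]
r5 m[φ2→cld] = [192, 432, 432]
r5 m[φ3→sun] = [9, 8, 3]
r5 m[fog→φ0] = [9, 5, 5]
r5 m[fog→φ2] = [48, 56, 64]
r5 m[sun→φ1] = [9, 8, 3]
r5 m[sun→φ3] = [64, 28, 32]
r5 m[cld→φ2] = [1, 1, 1]
r5 m[rain→φ0] = [81, 63, 72]
r5 m[rain→φ1] = [45, 27, 54]
r6 m[φ0→fog] = [432, 504, 576]
r6 m[φ0→rain] = [45, 27, 54]
r6 m[φ1→sun] = [432, 189, 216]
r6 m[φ1→rain] = [81, 63, 72]
r6 m[φ2→fog] = [9, 5, 5]
r6 m[φ2→cld] = [192, 432, 432]
r6 m[φ3→sun] = [9, 8, 3]
r6 m[fog→φ0] = [9, 5, 5]
r6 m[fog→φ2] = [432, 504, 576]
r6 m[sun→φ1] = [9, 8, 3]
r6 m[sun→φ3] = [432, 189, 216]
r6 m[cld→φ2] = [1, 1, 1]
r6 m[rain→φ0] = [81, 63, 72]
r6 m[rain→φ1] = [45, 27, 54]
r7 m[φ0→fog] = [432, 504, 576]
r7 m[φ0→rain] = [45, 27, 54]
r7 m[φ1→sun] = [432, 189, 216]
r7 m[φ1→rain] = [81, 63, 72]
r7 m[φ2→fog] = [9, 5, 5]
r7 m[φ2→cld] = [1728, 3888, 3888]
r7 m[φ3→sun] = [9, 8, 3]
r7 m[fog→φ0] = [9, 5, 5]
r7 m[fog→φ2] = [432, 504, 576]
r7 m[sun→φ1] = [9, 8, 3]
r7 m[sun→φ3] = [432, 189, 216]
r7 m[cld→φ2] = [1, 1, 1]
r7 m[rain→φ0] = [81, 63, 72]
r7 m[rain→φ1] = [45, 27, 54]
r8 m[φ0→fog] = [432, 504, 576]
r8 m[φ0→rain] = [45, 27, 54]
r8 m[φ1→sun] = [432, 189, 216]
r8 m[φ1→rain] = [81, 63, 72]
r8 m[φ2→fog] = [9, 5, 5]
r8 m[φ2→cld] = [1728, 3888, 3888]
r8 m[φ3→sun] = [9, 8, 3]
r8 m[fog→φ0] = [9, 5, 5]
r8 m[fog→φ2] = [432, 504, 576]
r8 m[sun→φ1] = [9, 8, 3]
r8 m[sun→φ3] = [432, 189, 216]
r8 m[cld→φ2] = [1, 1, 1]
r8 m[rain→φ0] = [81, 63, 72]
r8 m[rain→φ1] = [45, 27, 54]
fixed point reached at round 8
b[fog] = ⊗ incoming = [3888, 2520, 2880]

b[fog] = [3888, 2520, 2880]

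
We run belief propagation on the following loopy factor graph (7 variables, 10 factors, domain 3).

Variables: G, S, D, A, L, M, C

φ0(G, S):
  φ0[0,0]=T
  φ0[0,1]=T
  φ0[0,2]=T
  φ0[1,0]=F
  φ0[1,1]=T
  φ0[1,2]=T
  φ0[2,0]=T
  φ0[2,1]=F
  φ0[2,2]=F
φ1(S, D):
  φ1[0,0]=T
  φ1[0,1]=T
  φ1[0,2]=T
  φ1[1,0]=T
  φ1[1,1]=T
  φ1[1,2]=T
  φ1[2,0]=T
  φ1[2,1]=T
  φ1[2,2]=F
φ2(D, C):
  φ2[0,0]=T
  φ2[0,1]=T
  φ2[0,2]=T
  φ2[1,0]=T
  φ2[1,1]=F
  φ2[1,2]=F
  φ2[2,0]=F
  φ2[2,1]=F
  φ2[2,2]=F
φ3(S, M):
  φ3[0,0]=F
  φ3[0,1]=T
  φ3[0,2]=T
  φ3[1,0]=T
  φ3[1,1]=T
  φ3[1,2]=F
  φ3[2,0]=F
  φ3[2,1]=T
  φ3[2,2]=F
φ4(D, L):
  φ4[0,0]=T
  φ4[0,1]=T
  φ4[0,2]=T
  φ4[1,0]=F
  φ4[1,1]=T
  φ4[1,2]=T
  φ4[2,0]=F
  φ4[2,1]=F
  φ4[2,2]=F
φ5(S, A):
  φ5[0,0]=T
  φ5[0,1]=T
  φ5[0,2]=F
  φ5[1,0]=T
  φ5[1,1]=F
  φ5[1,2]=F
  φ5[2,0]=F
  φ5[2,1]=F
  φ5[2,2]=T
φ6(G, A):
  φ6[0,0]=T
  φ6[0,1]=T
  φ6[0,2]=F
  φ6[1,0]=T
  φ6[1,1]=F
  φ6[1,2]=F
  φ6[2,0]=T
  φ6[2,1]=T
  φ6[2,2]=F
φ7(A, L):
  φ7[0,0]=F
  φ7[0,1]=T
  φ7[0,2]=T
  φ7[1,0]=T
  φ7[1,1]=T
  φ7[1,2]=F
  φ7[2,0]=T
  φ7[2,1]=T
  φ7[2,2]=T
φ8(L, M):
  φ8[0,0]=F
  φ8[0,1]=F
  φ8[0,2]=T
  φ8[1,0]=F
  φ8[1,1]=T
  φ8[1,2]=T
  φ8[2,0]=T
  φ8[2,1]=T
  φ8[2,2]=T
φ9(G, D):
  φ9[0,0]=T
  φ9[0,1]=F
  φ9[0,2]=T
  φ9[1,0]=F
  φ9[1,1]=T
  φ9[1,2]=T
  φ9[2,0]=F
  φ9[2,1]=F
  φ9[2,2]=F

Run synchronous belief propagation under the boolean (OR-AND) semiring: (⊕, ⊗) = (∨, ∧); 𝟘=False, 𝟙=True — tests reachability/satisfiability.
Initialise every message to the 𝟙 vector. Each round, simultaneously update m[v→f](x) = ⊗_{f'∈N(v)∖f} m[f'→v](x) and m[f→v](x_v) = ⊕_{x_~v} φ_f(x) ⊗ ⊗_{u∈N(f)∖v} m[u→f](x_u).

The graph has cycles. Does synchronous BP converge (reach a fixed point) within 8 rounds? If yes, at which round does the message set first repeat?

init: all messages = 𝟙 over 3 values
r1 m[φ0→G] = [T, T, T]
r1 m[φ0→S] = [T, T, T]
r1 m[φ1→S] = [T, T, T]
r1 m[φ1→D] = [T, T, T]
r1 m[φ2→D] = [T, T, F]
r1 m[φ2→C] = [T, T, T]
r1 m[φ3→S] = [T, T, T]
r1 m[φ3→M] = [T, T, T]
r1 m[φ4→D] = [T, T, F]
r1 m[φ4→L] = [T, T, T]
r1 m[φ5→S] = [T, T, T]
r1 m[φ5→A] = [T, T, T]
r1 m[φ6→G] = [T, T, T]
r1 m[φ6→A] = [T, T, F]
r1 m[φ7→A] = [T, T, T]
r1 m[φ7→L] = [T, T, T]
r1 m[φ8→L] = [T, T, T]
r1 m[φ8→M] = [T, T, T]
r1 m[φ9→G] = [T, T, F]
r1 m[φ9→D] = [T, T, T]
r1 m[G→φ0] = [T, T, T]
r1 m[G→φ6] = [T, T, T]
r1 m[G→φ9] = [T, T, T]
r1 m[S→φ0] = [T, T, T]
r1 m[S→φ1] = [T, T, T]
r1 m[S→φ3] = [T, T, T]
r1 m[S→φ5] = [T, T, T]
r1 m[D→φ1] = [T, T, T]
r1 m[D→φ2] = [T, T, T]
r1 m[D→φ4] = [T, T, T]
r1 m[D→φ9] = [T, T, T]
r1 m[A→φ5] = [T, T, T]
r1 m[A→φ6] = [T, T, T]
r1 m[A→φ7] = [T, T, T]
r1 m[L→φ4] = [T, T, T]
r1 m[L→φ7] = [T, T, T]
r1 m[L→φ8] = [T, T, T]
r1 m[M→φ3] = [T, T, T]
r1 m[M→φ8] = [T, T, T]
r1 m[C→φ2] = [T, T, T]
r2 m[φ0→G] = [T, T, T]
r2 m[φ0→S] = [T, T, T]
r2 m[φ1→S] = [T, T, T]
r2 m[φ1→D] = [T, T, T]
r2 m[φ2→D] = [T, T, F]
r2 m[φ2→C] = [T, T, T]
r2 m[φ3→S] = [T, T, T]
r2 m[φ3→M] = [T, T, T]
r2 m[φ4→D] = [T, T, F]
r2 m[φ4→L] = [T, T, T]
r2 m[φ5→S] = [T, T, T]
r2 m[φ5→A] = [T, T, T]
r2 m[φ6→G] = [T, T, T]
r2 m[φ6→A] = [T, T, F]
r2 m[φ7→A] = [T, T, T]
r2 m[φ7→L] = [T, T, T]
r2 m[φ8→L] = [T, T, T]
r2 m[φ8→M] = [T, T, T]
r2 m[φ9→G] = [T, T, F]
r2 m[φ9→D] = [T, T, T]
r2 m[G→φ0] = [T, T, F]
r2 m[G→φ6] = [T, T, F]
r2 m[G→φ9] = [T, T, T]
r2 m[S→φ0] = [T, T, T]
r2 m[S→φ1] = [T, T, T]
r2 m[S→φ3] = [T, T, T]
r2 m[S→φ5] = [T, T, T]
r2 m[D→φ1] = [T, T, F]
r2 m[D→φ2] = [T, T, F]
r2 m[D→φ4] = [T, T, F]
r2 m[D→φ9] = [T, T, F]
r2 m[A→φ5] = [T, T, F]
r2 m[A→φ6] = [T, T, T]
r2 m[A→φ7] = [T, T, F]
r2 m[L→φ4] = [T, T, T]
r2 m[L→φ7] = [T, T, T]
r2 m[L→φ8] = [T, T, T]
r2 m[M→φ3] = [T, T, T]
r2 m[M→φ8] = [T, T, T]
r2 m[C→φ2] = [T, T, T]
r3 m[φ0→G] = [T, T, T]
r3 m[φ0→S] = [T, T, T]
r3 m[φ1→S] = [T, T, T]
r3 m[φ1→D] = [T, T, T]
r3 m[φ2→D] = [T, T, F]
r3 m[φ2→C] = [T, T, T]
r3 m[φ3→S] = [T, T, T]
r3 m[φ3→M] = [T, T, T]
r3 m[φ4→D] = [T, T, F]
r3 m[φ4→L] = [T, T, T]
r3 m[φ5→S] = [T, T, F]
r3 m[φ5→A] = [T, T, T]
r3 m[φ6→G] = [T, T, T]
r3 m[φ6→A] = [T, T, F]
r3 m[φ7→A] = [T, T, T]
r3 m[φ7→L] = [T, T, T]
r3 m[φ8→L] = [T, T, T]
r3 m[φ8→M] = [T, T, T]
r3 m[φ9→G] = [T, T, F]
r3 m[φ9→D] = [T, T, T]
r3 m[G→φ0] = [T, T, F]
r3 m[G→φ6] = [T, T, F]
r3 m[G→φ9] = [T, T, T]
r3 m[S→φ0] = [T, T, T]
r3 m[S→φ1] = [T, T, T]
r3 m[S→φ3] = [T, T, T]
r3 m[S→φ5] = [T, T, T]
r3 m[D→φ1] = [T, T, F]
r3 m[D→φ2] = [T, T, F]
r3 m[D→φ4] = [T, T, F]
r3 m[D→φ9] = [T, T, F]
r3 m[A→φ5] = [T, T, F]
r3 m[A→φ6] = [T, T, T]
r3 m[A→φ7] = [T, T, F]
r3 m[L→φ4] = [T, T, T]
r3 m[L→φ7] = [T, T, T]
r3 m[L→φ8] = [T, T, T]
r3 m[M→φ3] = [T, T, T]
r3 m[M→φ8] = [T, T, T]
r3 m[C→φ2] = [T, T, T]
r4 m[φ0→G] = [T, T, T]
r4 m[φ0→S] = [T, T, T]
r4 m[φ1→S] = [T, T, T]
r4 m[φ1→D] = [T, T, T]
r4 m[φ2→D] = [T, T, F]
r4 m[φ2→C] = [T, T, T]
r4 m[φ3→S] = [T, T, T]
r4 m[φ3→M] = [T, T, T]
r4 m[φ4→D] = [T, T, F]
r4 m[φ4→L] = [T, T, T]
r4 m[φ5→S] = [T, T, F]
r4 m[φ5→A] = [T, T, T]
r4 m[φ6→G] = [T, T, T]
r4 m[φ6→A] = [T, T, F]
r4 m[φ7→A] = [T, T, T]
r4 m[φ7→L] = [T, T, T]
r4 m[φ8→L] = [T, T, T]
r4 m[φ8→M] = [T, T, T]
r4 m[φ9→G] = [T, T, F]
r4 m[φ9→D] = [T, T, T]
r4 m[G→φ0] = [T, T, F]
r4 m[G→φ6] = [T, T, F]
r4 m[G→φ9] = [T, T, T]
r4 m[S→φ0] = [T, T, F]
r4 m[S→φ1] = [T, T, F]
r4 m[S→φ3] = [T, T, F]
r4 m[S→φ5] = [T, T, T]
r4 m[D→φ1] = [T, T, F]
r4 m[D→φ2] = [T, T, F]
r4 m[D→φ4] = [T, T, F]
r4 m[D→φ9] = [T, T, F]
r4 m[A→φ5] = [T, T, F]
r4 m[A→φ6] = [T, T, T]
r4 m[A→φ7] = [T, T, F]
r4 m[L→φ4] = [T, T, T]
r4 m[L→φ7] = [T, T, T]
r4 m[L→φ8] = [T, T, T]
r4 m[M→φ3] = [T, T, T]
r4 m[M→φ8] = [T, T, T]
r4 m[C→φ2] = [T, T, T]
r5 m[φ0→G] = [T, T, T]
r5 m[φ0→S] = [T, T, T]
r5 m[φ1→S] = [T, T, T]
r5 m[φ1→D] = [T, T, T]
r5 m[φ2→D] = [T, T, F]
r5 m[φ2→C] = [T, T, T]
r5 m[φ3→S] = [T, T, T]
r5 m[φ3→M] = [T, T, T]
r5 m[φ4→D] = [T, T, F]
r5 m[φ4→L] = [T, T, T]
r5 m[φ5→S] = [T, T, F]
r5 m[φ5→A] = [T, T, T]
r5 m[φ6→G] = [T, T, T]
r5 m[φ6→A] = [T, T, F]
r5 m[φ7→A] = [T, T, T]
r5 m[φ7→L] = [T, T, T]
r5 m[φ8→L] = [T, T, T]
r5 m[φ8→M] = [T, T, T]
r5 m[φ9→G] = [T, T, F]
r5 m[φ9→D] = [T, T, T]
r5 m[G→φ0] = [T, T, F]
r5 m[G→φ6] = [T, T, F]
r5 m[G→φ9] = [T, T, T]
r5 m[S→φ0] = [T, T, F]
r5 m[S→φ1] = [T, T, F]
r5 m[S→φ3] = [T, T, F]
r5 m[S→φ5] = [T, T, T]
r5 m[D→φ1] = [T, T, F]
r5 m[D→φ2] = [T, T, F]
r5 m[D→φ4] = [T, T, F]
r5 m[D→φ9] = [T, T, F]
r5 m[A→φ5] = [T, T, F]
r5 m[A→φ6] = [T, T, T]
r5 m[A→φ7] = [T, T, F]
r5 m[L→φ4] = [T, T, T]
r5 m[L→φ7] = [T, T, T]
r5 m[L→φ8] = [T, T, T]
r5 m[M→φ3] = [T, T, T]
r5 m[M→φ8] = [T, T, T]
r5 m[C→φ2] = [T, T, T]
fixed point reached at round 5
messages reach a fixed point at round 5

CONVERGED at round 5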